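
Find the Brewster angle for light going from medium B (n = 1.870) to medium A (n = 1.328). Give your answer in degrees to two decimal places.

θ_B ≈ 35.38°

At Brewster's angle the reflected and refracted rays are perpendicular, which with Snell's law gives tan θ_B = n₂/n₁.
Brewster's condition: tan θ_B = n₂/n₁ = 1.328/1.870 = 0.7102.
θ_B = arctan(0.7102) = 35.38°.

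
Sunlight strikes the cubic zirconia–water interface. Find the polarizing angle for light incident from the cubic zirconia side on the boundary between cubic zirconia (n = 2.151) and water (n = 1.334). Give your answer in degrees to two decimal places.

Here n₂/n₁ = 1.334/2.151 = 0.6202, and Brewster's law gives tan θ_B = n₂/n₁.
So θ_B = arctan 0.6202 = 31.81°.

θ_B ≈ 31.81°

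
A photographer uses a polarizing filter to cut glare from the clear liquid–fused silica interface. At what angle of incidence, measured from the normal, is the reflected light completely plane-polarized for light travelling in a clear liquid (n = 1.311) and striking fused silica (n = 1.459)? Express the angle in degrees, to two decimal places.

Brewster's condition: tan θ_B = n₂/n₁ = 1.459/1.311 = 1.1129. Taking the arctangent, θ_B = 48.06°.

θ_B ≈ 48.06°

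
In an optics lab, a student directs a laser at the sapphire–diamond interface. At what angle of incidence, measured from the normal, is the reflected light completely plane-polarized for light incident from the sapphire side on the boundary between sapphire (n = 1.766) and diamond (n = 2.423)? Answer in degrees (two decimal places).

tan θ_B = n₂/n₁ = 2.423/1.766 = 1.3720.
θ_B = arctan(1.3720) = 53.91°.

θ_B ≈ 53.91°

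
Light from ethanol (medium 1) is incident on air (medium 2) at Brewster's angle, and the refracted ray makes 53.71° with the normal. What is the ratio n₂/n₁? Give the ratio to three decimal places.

n₂/n₁ ≈ 0.734

θ_B + θ_t = 90°, so θ_B = 90° − 53.71° = 36.29°.
tan θ_B = n₂/n₁, so n₂/n₁ = tan 36.29° = 0.734.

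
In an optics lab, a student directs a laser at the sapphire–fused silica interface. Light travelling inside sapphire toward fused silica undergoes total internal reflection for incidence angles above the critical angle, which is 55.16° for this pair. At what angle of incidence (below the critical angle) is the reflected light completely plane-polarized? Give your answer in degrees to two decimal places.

At the critical angle sin θ_c = n₂/n₁, giving n₂/n₁ = sin 55.16° = 0.8208.
Then tan θ_B = n₂/n₁ = 0.8208, so θ_B = arctan 0.8208 = 39.38°.

θ_B ≈ 39.38°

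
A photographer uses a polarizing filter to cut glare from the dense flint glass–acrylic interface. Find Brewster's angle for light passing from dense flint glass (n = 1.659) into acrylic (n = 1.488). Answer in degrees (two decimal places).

θ_B ≈ 41.89°

At Brewster's angle the reflected and refracted rays are perpendicular, which with Snell's law gives tan θ_B = n₂/n₁.
Brewster's condition: tan θ_B = n₂/n₁ = 1.488/1.659 = 0.8969.
θ_B = arctan(0.8969) = 41.89°.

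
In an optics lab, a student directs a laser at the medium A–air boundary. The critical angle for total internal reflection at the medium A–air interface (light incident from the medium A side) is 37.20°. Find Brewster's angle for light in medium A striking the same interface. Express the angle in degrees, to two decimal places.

θ_B ≈ 31.16°

At the critical angle sin θ_c = n₂/n₁, giving n₂/n₁ = sin 37.20° = 0.6046.
Then tan θ_B = n₂/n₁ = 0.6046, so θ_B = arctan 0.6046 = 31.16°.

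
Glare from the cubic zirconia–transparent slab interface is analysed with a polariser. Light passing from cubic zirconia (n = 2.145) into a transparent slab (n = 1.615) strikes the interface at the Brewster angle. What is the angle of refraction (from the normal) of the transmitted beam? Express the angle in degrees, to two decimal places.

θ_t ≈ 53.02°

First find Brewster's angle: tan θ_B = 1.615/2.145 = 0.7529, giving θ_B = 36.98°.
At Brewster's angle the reflected and refracted rays are perpendicular, so θ_t = 90° − θ_B = 90° − 36.98° = 53.02°.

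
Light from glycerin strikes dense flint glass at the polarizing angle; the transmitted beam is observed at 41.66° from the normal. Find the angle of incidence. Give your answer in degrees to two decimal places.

At Brewster's angle the reflected and refracted rays are perpendicular, so θ_B + θ_t = 90°.
θ_B = 90° − 41.66° = 48.34°.

θ_B ≈ 48.34°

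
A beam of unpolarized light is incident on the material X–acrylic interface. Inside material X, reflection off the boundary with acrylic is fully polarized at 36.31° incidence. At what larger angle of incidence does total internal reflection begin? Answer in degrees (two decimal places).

θ_c ≈ 47.29°

n₂/n₁ = tan 36.31° = 0.7348; the critical angle satisfies sin θ_c = n₂/n₁.
θ_c = arcsin(0.7348) = 47.29°.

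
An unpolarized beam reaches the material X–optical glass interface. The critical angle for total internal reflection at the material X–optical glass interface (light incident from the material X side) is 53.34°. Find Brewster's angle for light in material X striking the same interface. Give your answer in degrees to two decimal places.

sin θ_c = n₂/n₁, so n₂/n₁ = sin 53.34° = 0.8022.
Brewster: tan θ_B = n₂/n₁ = 0.8022.
θ_B = arctan(0.8022) = 38.74°.

θ_B ≈ 38.74°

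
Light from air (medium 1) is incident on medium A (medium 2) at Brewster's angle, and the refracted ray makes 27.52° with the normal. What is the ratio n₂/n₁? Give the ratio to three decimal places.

θ_B + θ_t = 90°, so θ_B = 90° − 27.52° = 62.48°.
tan θ_B = n₂/n₁, so n₂/n₁ = tan 62.48° = 1.919.

n₂/n₁ ≈ 1.919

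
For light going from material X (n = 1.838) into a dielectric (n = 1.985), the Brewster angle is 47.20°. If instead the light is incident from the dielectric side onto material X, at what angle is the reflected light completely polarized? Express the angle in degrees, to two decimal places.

θ_B' ≈ 42.80°

The two Brewster angles are complementary: θ_B' = 90° − θ_B = 90° − 47.20° = 42.80°.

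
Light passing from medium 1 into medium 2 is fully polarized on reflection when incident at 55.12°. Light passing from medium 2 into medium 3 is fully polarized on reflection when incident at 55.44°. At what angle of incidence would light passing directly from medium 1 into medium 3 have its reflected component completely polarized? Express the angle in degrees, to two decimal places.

θ_B ≈ 64.35°

Each Brewster angle gives a ratio: n₂/n₁ = tan 55.12° = 1.4345, n₃/n₂ = tan 55.44° = 1.4517.
Multiplying, n₃/n₁ = 1.4345 × 1.4517 = 2.0826, and θ_B(1→3) = arctan 2.0826 = 64.35°.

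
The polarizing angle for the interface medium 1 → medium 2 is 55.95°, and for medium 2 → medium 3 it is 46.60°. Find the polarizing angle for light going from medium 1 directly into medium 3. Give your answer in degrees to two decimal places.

tan θ_B(1→2) = n₂/n₁ = tan 55.95° = 1.4798.
tan θ_B(2→3) = n₃/n₂ = tan 46.60° = 1.0575.
n₃/n₁ = 1.5648. Then tan θ_B(1→3) = n₃/n₁, so θ_B(1→3) = arctan(1.5648) = 57.42°.

θ_B ≈ 57.42°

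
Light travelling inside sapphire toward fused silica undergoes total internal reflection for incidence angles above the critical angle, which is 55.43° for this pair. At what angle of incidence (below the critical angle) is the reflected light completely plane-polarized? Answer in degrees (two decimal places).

At the critical angle sin θ_c = n₂/n₁, giving n₂/n₁ = sin 55.43° = 0.8234.
Then tan θ_B = n₂/n₁ = 0.8234, so θ_B = arctan 0.8234 = 39.47°.

θ_B ≈ 39.47°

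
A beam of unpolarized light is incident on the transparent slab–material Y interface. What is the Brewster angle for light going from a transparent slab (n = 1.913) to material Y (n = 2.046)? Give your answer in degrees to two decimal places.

At Brewster's angle the reflected and refracted rays are perpendicular, which with Snell's law gives tan θ_B = n₂/n₁.
Brewster's condition: tan θ_B = n₂/n₁ = 2.046/1.913 = 1.0695.
So θ_B = arctan 1.0695 = 46.92°.

θ_B ≈ 46.92°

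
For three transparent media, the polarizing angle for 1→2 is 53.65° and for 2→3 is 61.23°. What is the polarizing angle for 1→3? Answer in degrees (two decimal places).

θ_B ≈ 68.00°

n₂/n₁ = tan 53.65° = 1.3588 and n₃/n₂ = tan 61.23° = 1.8213.
So n₃/n₁ = (n₂/n₁)(n₃/n₂) = 1.3588 × 1.8213 = 2.4748.
θ_B(1→3) = arctan(2.4748) = 68.00°.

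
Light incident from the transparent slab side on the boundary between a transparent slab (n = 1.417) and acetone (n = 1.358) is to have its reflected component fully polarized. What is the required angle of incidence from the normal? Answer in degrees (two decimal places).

θ_B ≈ 43.78°

Here n₂/n₁ = 1.358/1.417 = 0.9584, and Brewster's law gives tan θ_B = n₂/n₁.
θ_B = arctan(0.9584) = 43.78°.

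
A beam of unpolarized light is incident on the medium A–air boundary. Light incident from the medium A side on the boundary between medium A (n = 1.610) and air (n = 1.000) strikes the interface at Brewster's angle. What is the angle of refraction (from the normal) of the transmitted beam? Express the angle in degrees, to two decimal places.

θ_t ≈ 58.15°

First find Brewster's angle: tan θ_B = 1.000/1.610 = 0.6211, giving θ_B = 31.85°.
The refracted ray is perpendicular to the reflected ray, so θ_t = 90° − θ_B = 58.15°.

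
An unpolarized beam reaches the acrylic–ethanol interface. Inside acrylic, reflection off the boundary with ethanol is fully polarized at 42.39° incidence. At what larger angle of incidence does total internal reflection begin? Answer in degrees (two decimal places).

θ_c ≈ 65.90°

n₂/n₁ = tan 42.39° = 0.9128; the critical angle satisfies sin θ_c = n₂/n₁.
θ_c = arcsin(0.9128) = 65.90°.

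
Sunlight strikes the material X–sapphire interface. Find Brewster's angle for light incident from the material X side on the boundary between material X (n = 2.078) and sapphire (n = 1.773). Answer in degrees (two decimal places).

θ_B ≈ 40.47°

Brewster's condition: tan θ_B = n₂/n₁ = 1.773/2.078 = 0.8532.
So θ_B = arctan 0.8532 = 40.47°.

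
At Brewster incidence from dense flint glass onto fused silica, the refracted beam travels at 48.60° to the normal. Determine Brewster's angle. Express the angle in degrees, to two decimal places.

At Brewster's angle the reflected and refracted rays are perpendicular, so θ_B + θ_t = 90°.
θ_B = 90° − 48.60° = 41.40°.

θ_B ≈ 41.40°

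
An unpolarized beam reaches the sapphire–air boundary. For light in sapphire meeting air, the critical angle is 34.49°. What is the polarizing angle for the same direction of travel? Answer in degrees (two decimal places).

At the critical angle sin θ_c = n₂/n₁, giving n₂/n₁ = sin 34.49° = 0.5663.
Then tan θ_B = n₂/n₁ = 0.5663, so θ_B = arctan 0.5663 = 29.52°.

θ_B ≈ 29.52°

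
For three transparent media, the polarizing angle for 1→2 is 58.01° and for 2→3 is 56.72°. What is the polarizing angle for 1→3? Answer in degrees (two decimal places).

n₂/n₁ = tan 58.01° = 1.6010 and n₃/n₂ = tan 56.72° = 1.5235.
n₃/n₁ = 2.4391. Then tan θ_B(1→3) = n₃/n₁, so θ_B(1→3) = arctan(2.4391) = 67.71°.

θ_B ≈ 67.71°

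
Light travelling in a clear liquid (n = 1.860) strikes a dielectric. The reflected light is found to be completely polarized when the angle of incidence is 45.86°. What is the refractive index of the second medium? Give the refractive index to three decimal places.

At Brewster's angle, tan θ_B = n₂/n₁ with n₁ on the incident side (a clear liquid) and n₂ on the transmitted side (a dielectric).
n₂ = n₁ tan θ_B = 1.860 × tan 45.86° = 1.917.

n ≈ 1.917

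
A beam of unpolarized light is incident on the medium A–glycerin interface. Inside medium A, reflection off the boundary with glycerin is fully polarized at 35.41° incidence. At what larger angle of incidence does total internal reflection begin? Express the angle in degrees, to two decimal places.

θ_c ≈ 45.31°

n₂/n₁ = tan 35.41° = 0.7109; the critical angle satisfies sin θ_c = n₂/n₁.
θ_c = arcsin(0.7109) = 45.31°.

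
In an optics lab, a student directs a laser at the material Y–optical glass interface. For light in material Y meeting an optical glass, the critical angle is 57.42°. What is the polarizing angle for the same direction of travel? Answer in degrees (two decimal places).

θ_B ≈ 40.12°

sin θ_c = n₂/n₁, so n₂/n₁ = sin 57.42° = 0.8426.
Brewster: tan θ_B = n₂/n₁ = 0.8426.
θ_B = arctan(0.8426) = 40.12°.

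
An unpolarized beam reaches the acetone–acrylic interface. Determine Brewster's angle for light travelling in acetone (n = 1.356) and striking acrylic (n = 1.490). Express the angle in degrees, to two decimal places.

θ_B ≈ 47.70°

Brewster's condition: tan θ_B = n₂/n₁ = 1.490/1.356 = 1.0988.
So θ_B = arctan 1.0988 = 47.70°.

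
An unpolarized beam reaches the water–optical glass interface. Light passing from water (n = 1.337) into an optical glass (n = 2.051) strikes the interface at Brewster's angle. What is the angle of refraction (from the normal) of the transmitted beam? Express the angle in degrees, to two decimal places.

θ_t ≈ 33.10°

tan θ_B = n₂/n₁ = 2.051/1.337 = 1.5340, so θ_B = 56.90°.
Since θ_B + θ_t = 90° at Brewster incidence, θ_t = 90° − 56.90° = 33.10°.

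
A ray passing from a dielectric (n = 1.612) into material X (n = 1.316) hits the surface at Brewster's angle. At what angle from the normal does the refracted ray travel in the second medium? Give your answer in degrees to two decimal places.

θ_t ≈ 50.77°

θ_B = arctan(n₂/n₁) = arctan(1.316/1.612) = 39.23°.
Since θ_B + θ_t = 90° at Brewster incidence, θ_t = 90° − 39.23° = 50.77°.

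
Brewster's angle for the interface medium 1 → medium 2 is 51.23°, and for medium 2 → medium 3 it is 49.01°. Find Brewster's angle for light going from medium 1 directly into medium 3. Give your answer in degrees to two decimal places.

θ_B ≈ 55.09°

n₂/n₁ = tan 51.23° = 1.2451 and n₃/n₂ = tan 49.01° = 1.1508.
So n₃/n₁ = (n₂/n₁)(n₃/n₂) = 1.2451 × 1.1508 = 1.4328.
θ_B(1→3) = arctan(1.4328) = 55.09°.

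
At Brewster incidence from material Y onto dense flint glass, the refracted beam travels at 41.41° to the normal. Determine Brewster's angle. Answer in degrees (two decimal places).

θ_B ≈ 48.59°

Since the reflected and refracted rays are at right angles at the polarizing angle, θ_B + θ_t = 90°.
So θ_B = 90° − θ_t = 90° − 41.41° = 48.59°.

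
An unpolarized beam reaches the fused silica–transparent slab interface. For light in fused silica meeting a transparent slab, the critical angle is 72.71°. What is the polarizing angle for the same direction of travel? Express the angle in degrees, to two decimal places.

At the critical angle sin θ_c = n₂/n₁, giving n₂/n₁ = sin 72.71° = 0.9548.
Then tan θ_B = n₂/n₁ = 0.9548, so θ_B = arctan 0.9548 = 43.68°.

θ_B ≈ 43.68°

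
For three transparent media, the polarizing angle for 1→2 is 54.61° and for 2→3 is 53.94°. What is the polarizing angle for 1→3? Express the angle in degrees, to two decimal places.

tan θ_B(1→2) = n₂/n₁ = tan 54.61° = 1.4077.
tan θ_B(2→3) = n₃/n₂ = tan 53.94° = 1.3734.
So n₃/n₁ = (n₂/n₁)(n₃/n₂) = 1.4077 × 1.3734 = 1.9332.
θ_B(1→3) = arctan(1.9332) = 62.65°.

θ_B ≈ 62.65°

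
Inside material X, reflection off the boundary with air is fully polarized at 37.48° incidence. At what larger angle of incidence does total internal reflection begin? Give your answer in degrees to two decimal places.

θ_c ≈ 50.06°

n₂/n₁ = tan 37.48° = 0.7668; the critical angle satisfies sin θ_c = n₂/n₁.
θ_c = arcsin(0.7668) = 50.06°.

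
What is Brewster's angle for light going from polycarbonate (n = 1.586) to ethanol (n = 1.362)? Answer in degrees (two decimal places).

θ_B ≈ 40.65°

Here n₂/n₁ = 1.362/1.586 = 0.8588, and Brewster's law gives tan θ_B = n₂/n₁.
So θ_B = arctan 0.8588 = 40.65°.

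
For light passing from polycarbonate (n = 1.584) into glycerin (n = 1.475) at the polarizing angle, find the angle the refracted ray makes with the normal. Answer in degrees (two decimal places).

θ_B = arctan(n₂/n₁) = arctan(1.475/1.584) = 42.96°.
The refracted ray is perpendicular to the reflected ray, so θ_t = 90° − θ_B = 47.04°.

θ_t ≈ 47.04°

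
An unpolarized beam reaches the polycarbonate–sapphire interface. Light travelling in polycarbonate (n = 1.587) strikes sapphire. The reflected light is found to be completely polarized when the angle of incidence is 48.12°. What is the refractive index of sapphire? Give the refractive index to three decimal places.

n ≈ 1.770

Full polarization of the reflected beam means tan θ_B = n₂/n₁, where n₁ is the incident medium (polycarbonate).
n₂ = n₁ tan θ_B = 1.587 × tan 48.12° = 1.770.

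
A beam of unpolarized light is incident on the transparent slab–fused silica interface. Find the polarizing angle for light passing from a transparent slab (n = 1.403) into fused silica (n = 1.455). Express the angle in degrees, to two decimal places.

Brewster's condition: tan θ_B = n₂/n₁ = 1.455/1.403 = 1.0371.
So θ_B = arctan 1.0371 = 46.04°.

θ_B ≈ 46.04°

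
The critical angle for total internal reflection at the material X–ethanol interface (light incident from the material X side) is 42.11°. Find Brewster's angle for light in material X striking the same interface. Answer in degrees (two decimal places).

At the critical angle sin θ_c = n₂/n₁, giving n₂/n₁ = sin 42.11° = 0.6706.
Then tan θ_B = n₂/n₁ = 0.6706, so θ_B = arctan 0.6706 = 33.84°.

θ_B ≈ 33.84°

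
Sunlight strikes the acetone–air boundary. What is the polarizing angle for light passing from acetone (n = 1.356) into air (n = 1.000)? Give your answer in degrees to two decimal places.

θ_B ≈ 36.41°

Brewster's condition: tan θ_B = n₂/n₁ = 1.000/1.356 = 0.7375.
So θ_B = arctan 0.7375 = 36.41°.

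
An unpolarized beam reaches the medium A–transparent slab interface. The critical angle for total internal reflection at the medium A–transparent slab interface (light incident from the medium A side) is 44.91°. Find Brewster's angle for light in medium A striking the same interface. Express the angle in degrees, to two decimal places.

sin θ_c = n₂/n₁, so n₂/n₁ = sin 44.91° = 0.7060.
Brewster: tan θ_B = n₂/n₁ = 0.7060.
θ_B = arctan(0.7060) = 35.22°.

θ_B ≈ 35.22°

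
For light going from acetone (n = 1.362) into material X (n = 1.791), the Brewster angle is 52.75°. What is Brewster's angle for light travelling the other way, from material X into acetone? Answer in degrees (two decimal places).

θ_B' ≈ 37.25°

tan θ_B' = n₁/n₂ = 1/tan θ_B, so θ_B' = 90° − θ_B.
θ_B' = 90° − 52.75° = 37.25°.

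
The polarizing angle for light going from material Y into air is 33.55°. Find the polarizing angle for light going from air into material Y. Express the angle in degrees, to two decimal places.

tan θ_B' = n₁/n₂ = 1/tan θ_B, so θ_B' = 90° − θ_B.
θ_B' = 90° − 33.55° = 56.45°.

θ_B' ≈ 56.45°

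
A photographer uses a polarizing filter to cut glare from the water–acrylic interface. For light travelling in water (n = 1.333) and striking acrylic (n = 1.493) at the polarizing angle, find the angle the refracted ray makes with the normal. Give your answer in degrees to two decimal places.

θ_t ≈ 41.76°

tan θ_B = n₂/n₁ = 1.493/1.333 = 1.1200, so θ_B = 48.24°.
Since θ_B + θ_t = 90° at Brewster incidence, θ_t = 90° − 48.24° = 41.76°.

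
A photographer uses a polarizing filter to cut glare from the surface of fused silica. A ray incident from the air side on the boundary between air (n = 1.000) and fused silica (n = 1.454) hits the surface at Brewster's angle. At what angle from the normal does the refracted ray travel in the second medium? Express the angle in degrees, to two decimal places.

θ_t ≈ 34.52°

First find Brewster's angle: tan θ_B = 1.454/1.000 = 1.4540, giving θ_B = 55.48°.
Since θ_B + θ_t = 90° at Brewster incidence, θ_t = 90° − 55.48° = 34.52°.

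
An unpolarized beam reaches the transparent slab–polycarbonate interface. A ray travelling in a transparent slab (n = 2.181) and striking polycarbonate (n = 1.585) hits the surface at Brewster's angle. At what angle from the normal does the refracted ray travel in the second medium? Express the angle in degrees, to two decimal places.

θ_t ≈ 53.99°

θ_B = arctan(n₂/n₁) = arctan(1.585/2.181) = 36.01°.
Since θ_B + θ_t = 90° at Brewster incidence, θ_t = 90° − 36.01° = 53.99°.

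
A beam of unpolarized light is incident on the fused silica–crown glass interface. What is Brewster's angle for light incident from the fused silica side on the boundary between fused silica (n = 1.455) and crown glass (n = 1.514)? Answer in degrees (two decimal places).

Brewster's condition: tan θ_B = n₂/n₁ = 1.514/1.455 = 1.0405.
θ_B = arctan(1.0405) = 46.14°.

θ_B ≈ 46.14°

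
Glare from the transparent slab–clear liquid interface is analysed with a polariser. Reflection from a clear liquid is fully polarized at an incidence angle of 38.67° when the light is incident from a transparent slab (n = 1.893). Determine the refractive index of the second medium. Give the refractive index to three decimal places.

Full polarization of the reflected beam means tan θ_B = n₂/n₁, where n₁ is the incident medium (a transparent slab).
n₂ = n₁ tan θ_B = 1.893 × tan 38.67° = 1.515.

n ≈ 1.515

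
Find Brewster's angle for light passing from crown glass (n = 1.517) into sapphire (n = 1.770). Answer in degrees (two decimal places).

Brewster's condition: tan θ_B = n₂/n₁ = 1.770/1.517 = 1.1668.
θ_B = arctan(1.1668) = 49.40°.

θ_B ≈ 49.40°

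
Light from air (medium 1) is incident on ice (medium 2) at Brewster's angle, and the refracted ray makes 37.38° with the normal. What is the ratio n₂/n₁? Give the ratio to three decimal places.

θ_B + θ_t = 90°, so θ_B = 90° − 37.38° = 52.62°.
Then n₂/n₁ = tan θ_B = tan 52.62° = 1.309.

n₂/n₁ ≈ 1.309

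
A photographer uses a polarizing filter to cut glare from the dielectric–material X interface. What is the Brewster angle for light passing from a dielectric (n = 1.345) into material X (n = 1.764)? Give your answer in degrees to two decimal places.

Here n₂/n₁ = 1.764/1.345 = 1.3115, and Brewster's law gives tan θ_B = n₂/n₁.
So θ_B = arctan 1.3115 = 52.68°.

θ_B ≈ 52.68°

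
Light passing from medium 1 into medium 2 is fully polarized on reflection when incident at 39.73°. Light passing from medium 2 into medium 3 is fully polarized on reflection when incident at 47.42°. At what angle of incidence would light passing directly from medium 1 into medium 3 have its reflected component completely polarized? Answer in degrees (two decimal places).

n₂/n₁ = tan 39.73° = 0.8311 and n₃/n₂ = tan 47.42° = 1.0883.
So n₃/n₁ = (n₂/n₁)(n₃/n₂) = 0.8311 × 1.0883 = 0.9044.
θ_B(1→3) = arctan(0.9044) = 42.13°.

θ_B ≈ 42.13°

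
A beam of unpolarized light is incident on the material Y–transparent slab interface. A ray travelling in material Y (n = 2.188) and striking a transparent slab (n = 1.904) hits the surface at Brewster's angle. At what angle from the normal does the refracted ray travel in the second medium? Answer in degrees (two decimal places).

θ_t ≈ 48.97°

θ_B = arctan(n₂/n₁) = arctan(1.904/2.188) = 41.03°.
The refracted ray is perpendicular to the reflected ray, so θ_t = 90° − θ_B = 48.97°.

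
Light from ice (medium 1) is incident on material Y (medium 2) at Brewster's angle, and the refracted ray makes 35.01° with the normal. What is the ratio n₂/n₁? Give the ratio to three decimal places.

n₂/n₁ ≈ 1.428

θ_B + θ_t = 90°, so θ_B = 90° − 35.01° = 54.99°.
Then n₂/n₁ = tan θ_B = tan 54.99° = 1.428.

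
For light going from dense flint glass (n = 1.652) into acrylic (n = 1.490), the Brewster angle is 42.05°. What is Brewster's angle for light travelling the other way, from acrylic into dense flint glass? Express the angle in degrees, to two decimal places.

Reversing the direction swaps n₁ and n₂, so tan θ_B' = 1/tan θ_B and θ_B' = 90° − θ_B.
Hence θ_B' = 90° − 42.05° = 47.95°.

θ_B' ≈ 47.95°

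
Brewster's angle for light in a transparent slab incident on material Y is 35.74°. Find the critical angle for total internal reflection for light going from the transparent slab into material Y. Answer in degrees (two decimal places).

n₂/n₁ = tan 35.74° = 0.7196; the critical angle satisfies sin θ_c = n₂/n₁.
θ_c = arcsin(0.7196) = 46.02°.

θ_c ≈ 46.02°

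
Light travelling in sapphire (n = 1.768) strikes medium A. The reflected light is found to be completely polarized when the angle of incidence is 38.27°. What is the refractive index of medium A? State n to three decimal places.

n ≈ 1.395

At the Brewster angle, tan θ_B = n₂/n₁ with n₁ on the incident side (sapphire) and n₂ on the transmitted side (medium A).
n₂ = n₁ tan θ_B = 1.768 × tan 38.27° = 1.395.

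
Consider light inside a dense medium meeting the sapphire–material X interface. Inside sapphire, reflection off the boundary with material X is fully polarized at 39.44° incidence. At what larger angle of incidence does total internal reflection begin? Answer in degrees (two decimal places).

θ_c ≈ 55.34°

tan θ_B = n₂/n₁ = tan 39.44° = 0.8226.
Total internal reflection: sin θ_c = n₂/n₁ = 0.8226.
θ_c = arcsin(0.8226) = 55.34°.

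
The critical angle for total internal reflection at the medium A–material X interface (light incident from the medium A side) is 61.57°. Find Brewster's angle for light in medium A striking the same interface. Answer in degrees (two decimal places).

θ_B ≈ 41.33°

sin θ_c = n₂/n₁, so n₂/n₁ = sin 61.57° = 0.8794.
Brewster: tan θ_B = n₂/n₁ = 0.8794.
θ_B = arctan(0.8794) = 41.33°.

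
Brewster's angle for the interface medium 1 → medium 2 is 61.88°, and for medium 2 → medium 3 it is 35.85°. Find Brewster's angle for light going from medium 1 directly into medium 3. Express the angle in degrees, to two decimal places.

θ_B ≈ 53.51°

tan θ_B(1→2) = n₂/n₁ = tan 61.88° = 1.8713.
tan θ_B(2→3) = n₃/n₂ = tan 35.85° = 0.7226.
n₃/n₁ = 1.3521. Then tan θ_B(1→3) = n₃/n₁, so θ_B(1→3) = arctan(1.3521) = 53.51°.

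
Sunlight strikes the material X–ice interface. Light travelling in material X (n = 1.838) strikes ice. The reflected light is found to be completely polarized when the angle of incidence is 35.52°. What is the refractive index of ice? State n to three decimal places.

Brewster's law: tan θ_B = n₂/n₁ (light incident in material X, refracted into ice).
n₂ = n₁ tan θ_B = 1.838 × tan 35.52° = 1.312.

n ≈ 1.312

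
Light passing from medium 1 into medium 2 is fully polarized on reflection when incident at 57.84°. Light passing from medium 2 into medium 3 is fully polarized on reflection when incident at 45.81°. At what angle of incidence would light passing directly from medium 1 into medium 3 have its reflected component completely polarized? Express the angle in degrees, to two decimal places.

θ_B ≈ 58.57°

tan θ_B(1→2) = n₂/n₁ = tan 57.84° = 1.5904.
tan θ_B(2→3) = n₃/n₂ = tan 45.81° = 1.0287.
So n₃/n₁ = (n₂/n₁)(n₃/n₂) = 1.5904 × 1.0287 = 1.6361.
θ_B(1→3) = arctan(1.6361) = 58.57°.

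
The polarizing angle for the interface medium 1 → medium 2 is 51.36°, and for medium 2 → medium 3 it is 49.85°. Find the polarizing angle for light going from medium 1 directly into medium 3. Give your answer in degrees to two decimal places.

θ_B ≈ 56.01°

tan θ_B(1→2) = n₂/n₁ = tan 51.36° = 1.2509.
tan θ_B(2→3) = n₃/n₂ = tan 49.85° = 1.1854.
Multiplying, n₃/n₁ = 1.2509 × 1.1854 = 1.4828, and θ_B(1→3) = arctan 1.4828 = 56.01°.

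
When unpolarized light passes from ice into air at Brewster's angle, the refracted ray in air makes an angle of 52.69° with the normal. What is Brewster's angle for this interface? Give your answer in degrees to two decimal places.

Brewster's condition makes the reflected and refracted beams perpendicular: θ_B + θ_t = 90°.
θ_B = 90° − 52.69° = 37.31°.

θ_B ≈ 37.31°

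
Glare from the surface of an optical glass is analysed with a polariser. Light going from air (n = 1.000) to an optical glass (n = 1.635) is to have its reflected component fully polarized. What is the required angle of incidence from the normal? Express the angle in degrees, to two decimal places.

At Brewster's angle the reflected and refracted rays are perpendicular, which with Snell's law gives tan θ_B = n₂/n₁.
Here n₂/n₁ = 1.635/1.000 = 1.6350, and Brewster's law gives tan θ_B = n₂/n₁. Taking the arctangent, θ_B = 58.55°.

θ_B ≈ 58.55°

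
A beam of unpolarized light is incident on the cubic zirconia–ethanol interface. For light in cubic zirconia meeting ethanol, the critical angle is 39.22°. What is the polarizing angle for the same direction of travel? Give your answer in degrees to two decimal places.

At the critical angle sin θ_c = n₂/n₁, giving n₂/n₁ = sin 39.22° = 0.6323.
Then tan θ_B = n₂/n₁ = 0.6323, so θ_B = arctan 0.6323 = 32.31°.

θ_B ≈ 32.31°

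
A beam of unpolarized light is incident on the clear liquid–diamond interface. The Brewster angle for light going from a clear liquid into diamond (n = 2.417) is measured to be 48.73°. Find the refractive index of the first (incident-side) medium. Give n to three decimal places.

Full polarization of the reflected beam means tan θ_B = n₂/n₁, where n₁ is the incident medium (a clear liquid).
n₁ = n₂ / tan θ_B = 2.417 / tan 48.73° = 2.121.

n ≈ 2.121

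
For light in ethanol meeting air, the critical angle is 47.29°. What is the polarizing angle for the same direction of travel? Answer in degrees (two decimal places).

θ_B ≈ 36.31°

sin θ_c = n₂/n₁, so n₂/n₁ = sin 47.29° = 0.7348.
Brewster: tan θ_B = n₂/n₁ = 0.7348.
θ_B = arctan(0.7348) = 36.31°.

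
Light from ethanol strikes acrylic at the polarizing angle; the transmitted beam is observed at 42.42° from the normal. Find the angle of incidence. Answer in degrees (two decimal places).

θ_B ≈ 47.58°

Brewster's condition makes the reflected and refracted beams perpendicular: θ_B + θ_t = 90°.
θ_B = 90° − 42.42° = 47.58°.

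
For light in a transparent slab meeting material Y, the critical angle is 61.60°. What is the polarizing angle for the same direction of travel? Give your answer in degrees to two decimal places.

At the critical angle sin θ_c = n₂/n₁, giving n₂/n₁ = sin 61.60° = 0.8796.
Then tan θ_B = n₂/n₁ = 0.8796, so θ_B = arctan 0.8796 = 41.34°.

θ_B ≈ 41.34°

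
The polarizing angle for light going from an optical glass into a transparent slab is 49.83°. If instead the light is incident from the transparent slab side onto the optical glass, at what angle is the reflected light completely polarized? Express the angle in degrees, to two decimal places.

Reversing the direction swaps n₁ and n₂, so tan θ_B' = 1/tan θ_B and θ_B' = 90° − θ_B.
Hence θ_B' = 90° − 49.83° = 40.17°.

θ_B' ≈ 40.17°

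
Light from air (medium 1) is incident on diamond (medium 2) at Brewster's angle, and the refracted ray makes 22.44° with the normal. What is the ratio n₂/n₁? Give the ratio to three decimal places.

At Brewster incidence θ_B = 90° − θ_t = 90° − 22.44° = 67.56°.
Then n₂/n₁ = tan θ_B = tan 67.56° = 2.421.

n₂/n₁ ≈ 2.421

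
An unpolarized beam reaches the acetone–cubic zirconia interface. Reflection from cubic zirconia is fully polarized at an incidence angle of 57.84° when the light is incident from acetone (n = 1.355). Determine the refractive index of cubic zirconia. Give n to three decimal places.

Brewster's law: tan θ_B = n₂/n₁ (light incident in acetone, refracted into cubic zirconia).
n₂ = n₁ tan θ_B = 1.355 × tan 57.84° = 2.155.

n ≈ 2.155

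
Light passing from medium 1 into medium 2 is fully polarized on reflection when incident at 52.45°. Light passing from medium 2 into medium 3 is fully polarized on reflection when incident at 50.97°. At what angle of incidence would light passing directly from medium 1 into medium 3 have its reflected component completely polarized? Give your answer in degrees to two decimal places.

Each Brewster angle gives a ratio: n₂/n₁ = tan 52.45° = 1.3009, n₃/n₂ = tan 50.97° = 1.2336.
So n₃/n₁ = (n₂/n₁)(n₃/n₂) = 1.3009 × 1.2336 = 1.6047.
θ_B(1→3) = arctan(1.6047) = 58.07°.

θ_B ≈ 58.07°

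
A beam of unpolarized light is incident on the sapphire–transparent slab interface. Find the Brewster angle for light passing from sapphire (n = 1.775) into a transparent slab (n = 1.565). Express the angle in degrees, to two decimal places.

Brewster's condition: tan θ_B = n₂/n₁ = 1.565/1.775 = 0.8817.
θ_B = arctan(0.8817) = 41.40°.

θ_B ≈ 41.40°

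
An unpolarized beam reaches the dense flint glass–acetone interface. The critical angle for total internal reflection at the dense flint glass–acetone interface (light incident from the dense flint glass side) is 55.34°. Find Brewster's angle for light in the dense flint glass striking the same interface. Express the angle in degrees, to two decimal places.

n₂/n₁ = sin θ_c = sin 55.34° = 0.8225.
tan θ_B equals the same ratio, so θ_B = arctan(0.8225) = 39.44°.

θ_B ≈ 39.44°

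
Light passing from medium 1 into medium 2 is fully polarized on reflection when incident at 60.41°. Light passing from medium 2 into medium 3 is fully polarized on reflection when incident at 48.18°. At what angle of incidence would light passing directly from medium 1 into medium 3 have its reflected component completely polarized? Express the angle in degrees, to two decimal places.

tan θ_B(1→2) = n₂/n₁ = tan 60.41° = 1.7610.
tan θ_B(2→3) = n₃/n₂ = tan 48.18° = 1.1177.
So n₃/n₁ = (n₂/n₁)(n₃/n₂) = 1.7610 × 1.1177 = 1.9682.
θ_B(1→3) = arctan(1.9682) = 63.07°.

θ_B ≈ 63.07°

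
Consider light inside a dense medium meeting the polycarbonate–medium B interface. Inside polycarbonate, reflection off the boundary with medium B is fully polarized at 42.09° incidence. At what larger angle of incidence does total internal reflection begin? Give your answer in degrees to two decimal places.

tan θ_B = n₂/n₁ = tan 42.09° = 0.9033.
Total internal reflection: sin θ_c = n₂/n₁ = 0.9033.
θ_c = arcsin(0.9033) = 64.59°.

θ_c ≈ 64.59°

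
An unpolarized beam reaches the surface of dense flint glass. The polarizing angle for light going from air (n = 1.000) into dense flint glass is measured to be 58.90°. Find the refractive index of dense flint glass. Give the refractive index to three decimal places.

At the polarizing angle, tan θ_B = n₂/n₁ with n₁ on the incident side (air) and n₂ on the transmitted side (dense flint glass).
n₂ = n₁ tan θ_B = 1.000 × tan 58.90° = 1.658.

n ≈ 1.658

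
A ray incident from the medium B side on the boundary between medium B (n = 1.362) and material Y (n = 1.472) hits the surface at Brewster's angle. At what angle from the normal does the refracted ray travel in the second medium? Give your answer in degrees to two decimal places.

θ_t ≈ 42.78°

First find Brewster's angle: tan θ_B = 1.472/1.362 = 1.0808, giving θ_B = 47.22°.
At Brewster's angle the reflected and refracted rays are perpendicular, so θ_t = 90° − θ_B = 90° − 47.22° = 42.78°.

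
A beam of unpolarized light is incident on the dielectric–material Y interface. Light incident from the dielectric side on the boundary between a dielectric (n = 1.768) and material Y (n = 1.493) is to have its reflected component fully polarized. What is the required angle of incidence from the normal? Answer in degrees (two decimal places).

θ_B ≈ 40.18°

Here n₂/n₁ = 1.493/1.768 = 0.8445, and Brewster's law gives tan θ_B = n₂/n₁.
So θ_B = arctan 0.8445 = 40.18°.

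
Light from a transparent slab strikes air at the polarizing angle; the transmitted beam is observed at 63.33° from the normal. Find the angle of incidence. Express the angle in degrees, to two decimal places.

θ_B ≈ 26.67°

Since the reflected and refracted rays are at right angles at the polarizing angle, θ_B + θ_t = 90°.
θ_B = 90° − 63.33° = 26.67°.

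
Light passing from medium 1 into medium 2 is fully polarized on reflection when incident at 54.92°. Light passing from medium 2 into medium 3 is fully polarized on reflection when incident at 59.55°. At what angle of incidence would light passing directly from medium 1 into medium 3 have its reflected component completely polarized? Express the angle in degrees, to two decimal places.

θ_B ≈ 67.57°

tan θ_B(1→2) = n₂/n₁ = tan 54.92° = 1.4239.
tan θ_B(2→3) = n₃/n₂ = tan 59.55° = 1.7011.
So n₃/n₁ = (n₂/n₁)(n₃/n₂) = 1.4239 × 1.7011 = 2.4222.
θ_B(1→3) = arctan(2.4222) = 67.57°.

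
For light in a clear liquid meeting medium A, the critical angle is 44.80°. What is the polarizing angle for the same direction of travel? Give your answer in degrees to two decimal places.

sin θ_c = n₂/n₁, so n₂/n₁ = sin 44.80° = 0.7046.
Brewster: tan θ_B = n₂/n₁ = 0.7046.
θ_B = arctan(0.7046) = 35.17°.

θ_B ≈ 35.17°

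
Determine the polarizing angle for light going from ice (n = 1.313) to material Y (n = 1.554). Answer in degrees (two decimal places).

Here n₂/n₁ = 1.554/1.313 = 1.1835, and Brewster's law gives tan θ_B = n₂/n₁. Taking the arctangent, θ_B = 49.80°.

θ_B ≈ 49.80°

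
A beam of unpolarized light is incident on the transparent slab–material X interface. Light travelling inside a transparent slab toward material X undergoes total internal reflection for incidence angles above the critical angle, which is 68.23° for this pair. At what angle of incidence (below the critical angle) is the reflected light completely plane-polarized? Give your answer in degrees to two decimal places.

n₂/n₁ = sin θ_c = sin 68.23° = 0.9287.
tan θ_B equals the same ratio, so θ_B = arctan(0.9287) = 42.88°.

θ_B ≈ 42.88°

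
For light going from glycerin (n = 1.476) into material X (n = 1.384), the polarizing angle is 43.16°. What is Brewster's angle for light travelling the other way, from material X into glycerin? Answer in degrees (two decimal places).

θ_B' ≈ 46.84°

The two Brewster angles are complementary: θ_B' = 90° − θ_B = 90° − 43.16° = 46.84°.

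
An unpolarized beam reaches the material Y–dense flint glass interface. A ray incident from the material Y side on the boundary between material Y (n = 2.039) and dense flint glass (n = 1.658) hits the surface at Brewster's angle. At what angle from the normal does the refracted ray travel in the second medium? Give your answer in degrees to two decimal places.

θ_t ≈ 50.88°

First find Brewster's angle: tan θ_B = 1.658/2.039 = 0.8131, giving θ_B = 39.12°.
At Brewster's angle the reflected and refracted rays are perpendicular, so θ_t = 90° − θ_B = 90° − 39.12° = 50.88°.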